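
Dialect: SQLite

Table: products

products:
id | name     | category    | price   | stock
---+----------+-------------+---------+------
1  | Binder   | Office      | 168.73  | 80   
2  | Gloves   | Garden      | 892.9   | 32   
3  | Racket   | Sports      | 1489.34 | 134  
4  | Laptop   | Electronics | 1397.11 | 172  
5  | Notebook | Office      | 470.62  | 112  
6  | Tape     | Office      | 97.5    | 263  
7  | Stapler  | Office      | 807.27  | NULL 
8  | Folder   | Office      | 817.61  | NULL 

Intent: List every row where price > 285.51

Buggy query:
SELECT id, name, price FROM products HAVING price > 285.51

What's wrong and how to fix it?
Bug: HAVING filters the output of aggregation, but this query has no GROUP BY and no aggregate functions, so SQLite rejects it (HAVING clause on a non-aggregate query); the condition here is per row

Fix: Use WHERE for row-level filtering

Corrected query:
SELECT id, name, price FROM products WHERE price > 285.51

Result:
id | name     | price  
---+----------+--------
2  | Gloves   | 892.9  
3  | Racket   | 1489.34
4  | Laptop   | 1397.11
5  | Notebook | 470.62 
7  | Stapler  | 807.27 
8  | Folder   | 817.61 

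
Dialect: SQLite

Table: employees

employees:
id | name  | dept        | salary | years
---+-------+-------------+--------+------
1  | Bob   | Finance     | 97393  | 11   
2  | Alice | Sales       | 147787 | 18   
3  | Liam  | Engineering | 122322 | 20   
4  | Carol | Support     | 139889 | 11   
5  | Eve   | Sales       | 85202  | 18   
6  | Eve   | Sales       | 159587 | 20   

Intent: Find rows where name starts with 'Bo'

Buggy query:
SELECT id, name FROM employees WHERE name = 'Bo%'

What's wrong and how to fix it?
Bug: Wildcards only work with LIKE; '=' treats '%' as a literal character

Fix: Replace '=' with LIKE so 'Bo%' is treated as a pattern

Corrected query:
SELECT id, name FROM employees WHERE name LIKE 'Bo%'

Result:
id | name
---+-----
1  | Bob 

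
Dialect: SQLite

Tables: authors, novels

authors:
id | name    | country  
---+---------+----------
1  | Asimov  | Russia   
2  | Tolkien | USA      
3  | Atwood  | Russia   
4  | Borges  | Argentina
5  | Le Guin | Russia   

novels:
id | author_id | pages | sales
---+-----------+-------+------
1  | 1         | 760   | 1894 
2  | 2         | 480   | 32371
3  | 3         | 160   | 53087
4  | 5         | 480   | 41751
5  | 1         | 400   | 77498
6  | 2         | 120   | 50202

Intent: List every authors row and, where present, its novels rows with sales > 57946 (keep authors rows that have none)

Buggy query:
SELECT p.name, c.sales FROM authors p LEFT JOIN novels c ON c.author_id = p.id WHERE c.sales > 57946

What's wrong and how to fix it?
Bug: A WHERE condition on the right-hand table after LEFT JOIN drops unmatched parents

Fix: Move the right-table condition into the ON clause so unmatched parents are kept

Corrected query:
SELECT p.name, c.sales FROM authors p LEFT JOIN novels c ON c.author_id = p.id AND c.sales > 57946

Result:
name    | sales
--------+------
Asimov  | 77498
Tolkien | NULL 
Atwood  | NULL 
Borges  | NULL 
Le Guin | NULL 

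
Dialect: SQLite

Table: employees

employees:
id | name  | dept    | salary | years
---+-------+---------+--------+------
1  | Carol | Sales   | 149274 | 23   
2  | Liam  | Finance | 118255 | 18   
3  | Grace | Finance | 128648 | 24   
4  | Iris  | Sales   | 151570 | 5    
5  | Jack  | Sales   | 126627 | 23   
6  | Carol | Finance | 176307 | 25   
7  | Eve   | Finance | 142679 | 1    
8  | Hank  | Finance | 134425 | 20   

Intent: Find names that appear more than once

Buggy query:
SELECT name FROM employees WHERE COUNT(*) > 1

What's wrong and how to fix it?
Bug: WHERE can't reference COUNT(*); aggregates are computed after WHERE

Fix: GROUP BY name, then filter groups with HAVING COUNT(*) > 1

Corrected query:
SELECT name FROM employees GROUP BY name HAVING COUNT(*) > 1

Result:
name 
-----
Carol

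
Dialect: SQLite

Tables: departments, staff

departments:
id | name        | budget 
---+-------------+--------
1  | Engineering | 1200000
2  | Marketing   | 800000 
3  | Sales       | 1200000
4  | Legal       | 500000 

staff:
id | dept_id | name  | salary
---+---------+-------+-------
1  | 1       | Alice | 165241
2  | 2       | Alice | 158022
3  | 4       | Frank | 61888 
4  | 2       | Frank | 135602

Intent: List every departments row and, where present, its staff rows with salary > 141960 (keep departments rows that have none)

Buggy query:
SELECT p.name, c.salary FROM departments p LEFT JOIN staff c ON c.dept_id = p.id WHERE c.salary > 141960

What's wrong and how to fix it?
Bug: Filtering c.salary in WHERE discards the NULL rows produced by LEFT JOIN, turning it into an inner join

Fix: Move the right-table condition into the ON clause so unmatched parents are kept

Corrected query:
SELECT p.name, c.salary FROM departments p LEFT JOIN staff c ON c.dept_id = p.id AND c.salary > 141960

Result:
name        | salary
------------+-------
Engineering | 165241
Marketing   | 158022
Sales       | NULL  
Legal       | NULL  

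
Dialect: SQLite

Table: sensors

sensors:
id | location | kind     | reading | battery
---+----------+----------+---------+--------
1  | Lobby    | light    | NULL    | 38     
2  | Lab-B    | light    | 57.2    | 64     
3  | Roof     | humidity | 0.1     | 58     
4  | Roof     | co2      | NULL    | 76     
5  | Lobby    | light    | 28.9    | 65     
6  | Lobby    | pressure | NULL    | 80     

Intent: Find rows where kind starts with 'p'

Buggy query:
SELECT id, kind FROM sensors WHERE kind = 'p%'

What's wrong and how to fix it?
Bug: Wildcards only work with LIKE; '=' treats '%' as a literal character

Fix: Replace '=' with LIKE so 'p%' is treated as a pattern

Corrected query:
SELECT id, kind FROM sensors WHERE kind LIKE 'p%'

Result:
id | kind    
---+---------
6  | pressure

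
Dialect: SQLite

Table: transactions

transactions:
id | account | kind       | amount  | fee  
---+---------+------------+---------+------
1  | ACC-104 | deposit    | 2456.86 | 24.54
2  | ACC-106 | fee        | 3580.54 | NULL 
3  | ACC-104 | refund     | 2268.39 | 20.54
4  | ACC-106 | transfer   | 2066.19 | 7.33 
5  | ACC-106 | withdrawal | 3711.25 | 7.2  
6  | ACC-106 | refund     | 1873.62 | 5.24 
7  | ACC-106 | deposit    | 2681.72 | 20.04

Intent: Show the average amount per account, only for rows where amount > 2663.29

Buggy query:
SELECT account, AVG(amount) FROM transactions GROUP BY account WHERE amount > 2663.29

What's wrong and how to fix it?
Bug: Row-level WHERE must come before GROUP BY in the clause order

Fix: Place WHERE between FROM and GROUP BY

Corrected query:
SELECT account, AVG(amount) FROM transactions WHERE amount > 2663.29 GROUP BY account

Result:
account | AVG(amount)
--------+------------
ACC-106 | 3324.503333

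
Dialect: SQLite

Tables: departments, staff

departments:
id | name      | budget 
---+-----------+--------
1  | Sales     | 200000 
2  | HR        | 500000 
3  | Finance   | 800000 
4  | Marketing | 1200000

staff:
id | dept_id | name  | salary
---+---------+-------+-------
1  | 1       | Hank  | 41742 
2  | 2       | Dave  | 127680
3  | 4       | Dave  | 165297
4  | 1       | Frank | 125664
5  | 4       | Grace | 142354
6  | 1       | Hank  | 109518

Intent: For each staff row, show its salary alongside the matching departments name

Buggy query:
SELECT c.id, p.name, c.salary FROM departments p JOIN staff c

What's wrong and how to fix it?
Bug: Missing join condition: each staff row is matched to all departments rows instead of just its own

Fix: Add ON c.dept_id = p.id to the JOIN

Corrected query:
SELECT c.id, p.name, c.salary FROM departments p JOIN staff c ON c.dept_id = p.id

Result:
id | name      | salary
---+-----------+-------
1  | Sales     | 41742 
2  | HR        | 127680
3  | Marketing | 165297
4  | Sales     | 125664
5  | Marketing | 142354
6  | Sales     | 109518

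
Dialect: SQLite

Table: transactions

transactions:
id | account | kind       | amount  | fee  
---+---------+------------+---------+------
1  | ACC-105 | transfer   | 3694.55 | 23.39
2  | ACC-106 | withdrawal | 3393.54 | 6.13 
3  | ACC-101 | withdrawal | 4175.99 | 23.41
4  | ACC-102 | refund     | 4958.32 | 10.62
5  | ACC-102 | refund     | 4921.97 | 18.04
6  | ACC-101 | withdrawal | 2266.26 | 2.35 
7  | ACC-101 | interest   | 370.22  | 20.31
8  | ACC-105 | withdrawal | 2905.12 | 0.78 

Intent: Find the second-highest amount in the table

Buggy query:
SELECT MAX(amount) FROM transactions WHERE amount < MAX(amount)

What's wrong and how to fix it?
Bug: The inner MAX is an aggregate inside WHERE, which is not allowed

Fix: Compute the overall MAX in a subquery, then take MAX of rows below it

Corrected query:
SELECT MAX(amount) FROM transactions WHERE amount < (SELECT MAX(amount) FROM transactions)

Result:
MAX(amount)
-----------
4921.97    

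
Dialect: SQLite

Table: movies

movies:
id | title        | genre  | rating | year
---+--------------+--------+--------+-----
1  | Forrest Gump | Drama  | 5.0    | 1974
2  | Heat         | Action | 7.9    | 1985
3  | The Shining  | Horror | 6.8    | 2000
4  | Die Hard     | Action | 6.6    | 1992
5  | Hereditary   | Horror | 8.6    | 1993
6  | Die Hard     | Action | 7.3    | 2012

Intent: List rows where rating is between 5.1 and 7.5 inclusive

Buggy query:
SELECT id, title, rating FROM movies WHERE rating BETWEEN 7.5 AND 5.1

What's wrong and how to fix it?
Bug: The bounds are reversed; BETWEEN a AND b requires a <= b to match anything

Fix: Write BETWEEN 5.1 AND 7.5

Corrected query:
SELECT id, title, rating FROM movies WHERE rating BETWEEN 5.1 AND 7.5

Result:
id | title       | rating
---+-------------+-------
3  | The Shining | 6.8   
4  | Die Hard    | 6.6   
6  | Die Hard    | 7.3   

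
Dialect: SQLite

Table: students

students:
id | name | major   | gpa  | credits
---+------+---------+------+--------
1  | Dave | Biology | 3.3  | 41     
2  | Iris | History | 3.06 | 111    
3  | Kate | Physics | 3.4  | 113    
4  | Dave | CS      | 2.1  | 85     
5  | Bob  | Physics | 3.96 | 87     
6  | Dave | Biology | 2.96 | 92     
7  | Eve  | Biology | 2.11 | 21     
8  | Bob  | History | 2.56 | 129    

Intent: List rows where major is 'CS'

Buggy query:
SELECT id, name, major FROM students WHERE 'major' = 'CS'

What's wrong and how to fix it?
Bug: 'major' in single quotes is a string literal, not the column; the comparison is literal-vs-literal and never true

Fix: Remove the quotes around the column name (or use double quotes for an identifier)

Corrected query:
SELECT id, name, major FROM students WHERE major = 'CS'

Result:
id | name | major
---+------+------
4  | Dave | CS   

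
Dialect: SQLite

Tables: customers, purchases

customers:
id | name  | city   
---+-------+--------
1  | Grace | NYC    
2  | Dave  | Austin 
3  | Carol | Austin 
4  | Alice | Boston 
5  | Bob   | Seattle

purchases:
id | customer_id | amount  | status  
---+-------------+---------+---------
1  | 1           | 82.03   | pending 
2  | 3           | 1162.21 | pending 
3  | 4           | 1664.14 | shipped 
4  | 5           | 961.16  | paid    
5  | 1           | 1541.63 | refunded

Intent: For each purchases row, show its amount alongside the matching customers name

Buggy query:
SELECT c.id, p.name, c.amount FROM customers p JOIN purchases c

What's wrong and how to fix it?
Bug: Missing join condition: each purchases row is matched to all customers rows instead of just its own

Fix: Specify the join condition linking the foreign key to the parent id

Corrected query:
SELECT c.id, p.name, c.amount FROM customers p JOIN purchases c ON c.customer_id = p.id

Result:
id | name  | amount 
---+-------+--------
1  | Grace | 82.03  
2  | Carol | 1162.21
3  | Alice | 1664.14
4  | Bob   | 961.16 
5  | Grace | 1541.63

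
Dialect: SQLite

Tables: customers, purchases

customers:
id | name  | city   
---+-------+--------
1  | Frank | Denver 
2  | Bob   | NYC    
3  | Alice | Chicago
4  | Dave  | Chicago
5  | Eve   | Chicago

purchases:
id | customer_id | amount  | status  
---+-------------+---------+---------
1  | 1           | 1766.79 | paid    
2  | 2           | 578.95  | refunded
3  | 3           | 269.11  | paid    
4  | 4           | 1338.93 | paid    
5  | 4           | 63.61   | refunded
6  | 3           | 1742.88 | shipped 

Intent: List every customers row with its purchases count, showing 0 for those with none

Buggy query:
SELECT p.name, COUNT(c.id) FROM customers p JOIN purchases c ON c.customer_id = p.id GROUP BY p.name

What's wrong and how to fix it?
Bug: INNER JOIN drops customers rows that have no matching purchases rows

Fix: Switch to LEFT JOIN to retain unmatched parent rows

Corrected query:
SELECT p.name, COUNT(c.id) FROM customers p LEFT JOIN purchases c ON c.customer_id = p.id GROUP BY p.name

Result:
name  | COUNT(c.id)
------+------------
Alice | 2          
Bob   | 1          
Dave  | 2          
Eve   | 0          
Frank | 1          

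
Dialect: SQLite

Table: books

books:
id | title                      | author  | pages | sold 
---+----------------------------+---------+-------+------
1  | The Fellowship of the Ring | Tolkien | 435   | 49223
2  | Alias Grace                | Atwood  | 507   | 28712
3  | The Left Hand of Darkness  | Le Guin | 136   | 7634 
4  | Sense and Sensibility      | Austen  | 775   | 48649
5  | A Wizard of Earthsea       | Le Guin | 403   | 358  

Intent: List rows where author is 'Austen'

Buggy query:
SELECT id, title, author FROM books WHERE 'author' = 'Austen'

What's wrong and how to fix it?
Bug: 'author' in single quotes is a string literal, not the column; the comparison is literal-vs-literal and never true

Fix: Remove the quotes around the column name (or use double quotes for an identifier)

Corrected query:
SELECT id, title, author FROM books WHERE author = 'Austen'

Result:
id | title                 | author
---+-----------------------+-------
4  | Sense and Sensibility | Austen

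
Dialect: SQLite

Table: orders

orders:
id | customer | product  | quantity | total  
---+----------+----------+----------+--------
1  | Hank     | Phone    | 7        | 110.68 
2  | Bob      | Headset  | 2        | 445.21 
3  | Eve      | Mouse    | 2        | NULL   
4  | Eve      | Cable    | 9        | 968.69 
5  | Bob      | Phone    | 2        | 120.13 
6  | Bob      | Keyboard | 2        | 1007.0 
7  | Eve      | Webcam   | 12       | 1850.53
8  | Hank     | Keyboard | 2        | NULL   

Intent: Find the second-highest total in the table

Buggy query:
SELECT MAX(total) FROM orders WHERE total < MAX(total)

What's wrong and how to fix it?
Bug: The inner MAX is an aggregate inside WHERE, which is not allowed

Fix: Put the inner MAX in a scalar subquery

Corrected query:
SELECT MAX(total) FROM orders WHERE total < (SELECT MAX(total) FROM orders)

Result:
MAX(total)
----------
1007      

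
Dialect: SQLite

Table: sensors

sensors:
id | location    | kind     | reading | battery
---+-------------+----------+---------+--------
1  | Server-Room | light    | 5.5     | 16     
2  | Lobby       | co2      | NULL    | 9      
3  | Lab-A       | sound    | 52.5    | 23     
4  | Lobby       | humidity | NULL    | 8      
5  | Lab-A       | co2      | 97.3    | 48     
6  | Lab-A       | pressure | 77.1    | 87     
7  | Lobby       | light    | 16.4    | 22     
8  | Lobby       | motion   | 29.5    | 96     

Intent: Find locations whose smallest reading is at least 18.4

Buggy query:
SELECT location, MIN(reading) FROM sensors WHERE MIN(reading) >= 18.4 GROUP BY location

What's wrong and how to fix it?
Bug: Aggregates like MIN are computed per group after WHERE runs

Fix: Use HAVING for the per-group MIN condition

Corrected query:
SELECT location, MIN(reading) FROM sensors GROUP BY location HAVING MIN(reading) >= 18.4

Result:
location | MIN(reading)
---------+-------------
Lab-A    | 52.5        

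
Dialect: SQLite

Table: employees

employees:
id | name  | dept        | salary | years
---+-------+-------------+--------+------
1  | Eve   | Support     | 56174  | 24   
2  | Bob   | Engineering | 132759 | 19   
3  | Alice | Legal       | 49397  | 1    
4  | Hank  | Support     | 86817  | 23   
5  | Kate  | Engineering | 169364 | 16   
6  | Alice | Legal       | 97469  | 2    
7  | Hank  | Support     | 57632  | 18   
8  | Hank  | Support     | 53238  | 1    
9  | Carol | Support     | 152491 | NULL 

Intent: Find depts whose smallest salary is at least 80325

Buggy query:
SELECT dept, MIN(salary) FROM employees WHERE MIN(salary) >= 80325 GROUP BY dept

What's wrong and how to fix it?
Bug: MIN() in WHERE is a misuse of aggregate

Fix: Use HAVING for the per-group MIN condition

Corrected query:
SELECT dept, MIN(salary) FROM employees GROUP BY dept HAVING MIN(salary) >= 80325

Result:
dept        | MIN(salary)
------------+------------
Engineering | 132759     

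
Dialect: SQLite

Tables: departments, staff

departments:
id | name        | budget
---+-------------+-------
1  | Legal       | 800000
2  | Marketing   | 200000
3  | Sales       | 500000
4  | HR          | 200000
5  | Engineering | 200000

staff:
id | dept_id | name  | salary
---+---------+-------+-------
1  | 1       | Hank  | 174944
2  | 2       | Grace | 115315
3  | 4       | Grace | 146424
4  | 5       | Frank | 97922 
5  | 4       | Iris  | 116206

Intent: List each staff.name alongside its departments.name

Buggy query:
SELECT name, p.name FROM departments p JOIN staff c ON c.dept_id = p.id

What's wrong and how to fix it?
Bug: 'name' exists in both joined tables, so the database can't tell which one is meant

Fix: Qualify the column with its table alias (c.name)

Corrected query:
SELECT c.name, p.name FROM departments p JOIN staff c ON c.dept_id = p.id

Result:
name  | name       
------+------------
Hank  | Legal      
Grace | Marketing  
Grace | HR         
Frank | Engineering
Iris  | HR         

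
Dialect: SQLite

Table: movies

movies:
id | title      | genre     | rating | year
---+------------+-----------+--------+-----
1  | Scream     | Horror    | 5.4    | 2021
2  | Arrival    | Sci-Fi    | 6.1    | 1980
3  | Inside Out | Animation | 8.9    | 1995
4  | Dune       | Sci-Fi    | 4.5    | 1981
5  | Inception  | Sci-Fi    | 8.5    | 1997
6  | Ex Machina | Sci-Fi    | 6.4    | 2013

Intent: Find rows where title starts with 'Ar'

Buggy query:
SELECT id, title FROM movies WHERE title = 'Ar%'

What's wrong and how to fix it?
Bug: '=' compares the literal string including the % character; pattern matching needs LIKE

Fix: Use LIKE for wildcard pattern matching

Corrected query:
SELECT id, title FROM movies WHERE title LIKE 'Ar%'

Result:
id | title  
---+--------
2  | Arrival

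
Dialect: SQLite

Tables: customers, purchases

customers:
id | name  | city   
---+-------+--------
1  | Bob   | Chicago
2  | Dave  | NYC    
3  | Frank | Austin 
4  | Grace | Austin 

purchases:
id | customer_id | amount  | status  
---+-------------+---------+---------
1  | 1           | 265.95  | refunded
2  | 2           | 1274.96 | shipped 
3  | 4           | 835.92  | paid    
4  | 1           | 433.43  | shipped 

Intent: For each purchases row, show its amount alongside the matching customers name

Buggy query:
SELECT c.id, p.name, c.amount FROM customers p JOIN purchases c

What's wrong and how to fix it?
Bug: Missing join condition: each purchases row is matched to all customers rows instead of just its own

Fix: Add ON c.customer_id = p.id to the JOIN

Corrected query:
SELECT c.id, p.name, c.amount FROM customers p JOIN purchases c ON c.customer_id = p.id

Result:
id | name  | amount 
---+-------+--------
1  | Bob   | 265.95 
2  | Dave  | 1274.96
3  | Grace | 835.92 
4  | Bob   | 433.43 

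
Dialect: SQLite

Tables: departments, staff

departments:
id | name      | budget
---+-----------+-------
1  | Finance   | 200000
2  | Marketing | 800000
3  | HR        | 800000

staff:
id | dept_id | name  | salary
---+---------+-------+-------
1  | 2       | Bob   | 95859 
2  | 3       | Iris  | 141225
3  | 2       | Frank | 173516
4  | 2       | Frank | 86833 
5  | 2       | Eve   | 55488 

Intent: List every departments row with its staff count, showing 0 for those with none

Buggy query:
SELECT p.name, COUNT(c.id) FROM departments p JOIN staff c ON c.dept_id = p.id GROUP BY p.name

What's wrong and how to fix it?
Bug: An inner join excludes parents with zero children

Fix: Use LEFT JOIN so parents without children still appear (COUNT(c.id) gives 0)

Corrected query:
SELECT p.name, COUNT(c.id) FROM departments p LEFT JOIN staff c ON c.dept_id = p.id GROUP BY p.name

Result:
name      | COUNT(c.id)
----------+------------
Finance   | 0          
HR        | 1          
Marketing | 4          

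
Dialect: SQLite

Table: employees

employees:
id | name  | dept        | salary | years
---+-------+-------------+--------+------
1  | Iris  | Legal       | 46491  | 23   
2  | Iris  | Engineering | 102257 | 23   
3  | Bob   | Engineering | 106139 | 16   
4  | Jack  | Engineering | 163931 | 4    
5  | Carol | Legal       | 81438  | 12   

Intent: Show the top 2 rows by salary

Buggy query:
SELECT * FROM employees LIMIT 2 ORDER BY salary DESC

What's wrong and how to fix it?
Bug: LIMIT must come after ORDER BY

Fix: Sort with ORDER BY, then apply LIMIT

Corrected query:
SELECT * FROM employees ORDER BY salary DESC LIMIT 2

Result:
id | name | dept        | salary | years
---+------+-------------+--------+------
4  | Jack | Engineering | 163931 | 4    
3  | Bob  | Engineering | 106139 | 16   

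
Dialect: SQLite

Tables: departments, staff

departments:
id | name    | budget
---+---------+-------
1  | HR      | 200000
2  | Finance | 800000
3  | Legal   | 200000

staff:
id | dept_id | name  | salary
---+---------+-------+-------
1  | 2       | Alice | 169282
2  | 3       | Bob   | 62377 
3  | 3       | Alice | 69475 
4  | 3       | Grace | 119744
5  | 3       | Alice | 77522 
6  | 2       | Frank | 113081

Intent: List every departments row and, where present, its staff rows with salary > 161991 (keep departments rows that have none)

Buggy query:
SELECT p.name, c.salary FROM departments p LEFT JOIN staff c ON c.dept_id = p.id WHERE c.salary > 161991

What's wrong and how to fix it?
Bug: Filtering c.salary in WHERE discards the NULL rows produced by LEFT JOIN, turning it into an inner join

Fix: Move the right-table condition into the ON clause so unmatched parents are kept

Corrected query:
SELECT p.name, c.salary FROM departments p LEFT JOIN staff c ON c.dept_id = p.id AND c.salary > 161991

Result:
name    | salary
--------+-------
HR      | NULL  
Finance | 169282
Legal   | NULL  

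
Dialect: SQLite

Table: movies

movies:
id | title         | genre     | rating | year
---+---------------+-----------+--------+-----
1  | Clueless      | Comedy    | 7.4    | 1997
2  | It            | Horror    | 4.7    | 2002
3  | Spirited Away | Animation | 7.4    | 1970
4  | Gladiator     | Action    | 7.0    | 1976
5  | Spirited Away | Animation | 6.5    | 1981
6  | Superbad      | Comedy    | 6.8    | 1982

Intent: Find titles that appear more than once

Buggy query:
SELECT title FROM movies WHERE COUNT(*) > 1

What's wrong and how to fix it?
Bug: COUNT(*) is an aggregate and cannot be used in WHERE

Fix: Group first, then use HAVING for the count condition

Corrected query:
SELECT title FROM movies GROUP BY title HAVING COUNT(*) > 1

Result:
title        
-------------
Spirited Away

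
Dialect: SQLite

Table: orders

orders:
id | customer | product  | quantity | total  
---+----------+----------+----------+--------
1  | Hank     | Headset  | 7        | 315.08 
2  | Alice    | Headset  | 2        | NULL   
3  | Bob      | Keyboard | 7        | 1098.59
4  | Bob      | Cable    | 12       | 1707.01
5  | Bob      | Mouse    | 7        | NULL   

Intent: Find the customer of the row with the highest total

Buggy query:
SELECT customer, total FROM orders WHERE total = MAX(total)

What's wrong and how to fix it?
Bug: MAX(total) is an aggregate and cannot be used directly in WHERE

Fix: Wrap MAX in a scalar subquery so WHERE compares against a single value

Corrected query:
SELECT customer, total FROM orders WHERE total = (SELECT MAX(total) FROM orders)

Result:
customer | total  
---------+--------
Bob      | 1707.01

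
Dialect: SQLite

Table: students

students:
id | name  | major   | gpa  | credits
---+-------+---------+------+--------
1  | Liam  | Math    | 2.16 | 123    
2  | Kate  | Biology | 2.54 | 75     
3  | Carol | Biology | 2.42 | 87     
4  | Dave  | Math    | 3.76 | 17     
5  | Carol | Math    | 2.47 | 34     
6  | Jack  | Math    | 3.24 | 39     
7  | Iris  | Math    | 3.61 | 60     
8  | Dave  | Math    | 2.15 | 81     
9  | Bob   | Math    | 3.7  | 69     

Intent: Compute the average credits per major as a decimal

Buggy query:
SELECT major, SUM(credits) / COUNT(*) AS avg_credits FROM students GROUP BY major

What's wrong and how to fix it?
Bug: Both operands are integers, so '/' performs integer division and truncates

Fix: Multiply by 1.0 (or CAST to REAL) to force floating-point division

Corrected query:
SELECT major, SUM(credits) * 1.0 / COUNT(*) AS avg_credits FROM students GROUP BY major

Result:
major   | avg_credits
--------+------------
Biology | 81         
Math    | 60.428571  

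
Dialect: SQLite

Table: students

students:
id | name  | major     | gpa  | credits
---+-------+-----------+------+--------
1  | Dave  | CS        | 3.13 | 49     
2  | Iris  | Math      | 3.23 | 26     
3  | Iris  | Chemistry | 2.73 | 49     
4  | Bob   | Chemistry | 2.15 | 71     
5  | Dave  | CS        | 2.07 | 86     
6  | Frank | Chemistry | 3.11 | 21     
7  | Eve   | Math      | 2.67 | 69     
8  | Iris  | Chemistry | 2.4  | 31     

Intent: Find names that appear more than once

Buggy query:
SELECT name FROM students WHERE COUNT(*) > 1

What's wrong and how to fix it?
Bug: WHERE can't reference COUNT(*); aggregates are computed after WHERE

Fix: Group first, then use HAVING for the count condition

Corrected query:
SELECT name FROM students GROUP BY name HAVING COUNT(*) > 1

Result:
name
----
Dave
Iris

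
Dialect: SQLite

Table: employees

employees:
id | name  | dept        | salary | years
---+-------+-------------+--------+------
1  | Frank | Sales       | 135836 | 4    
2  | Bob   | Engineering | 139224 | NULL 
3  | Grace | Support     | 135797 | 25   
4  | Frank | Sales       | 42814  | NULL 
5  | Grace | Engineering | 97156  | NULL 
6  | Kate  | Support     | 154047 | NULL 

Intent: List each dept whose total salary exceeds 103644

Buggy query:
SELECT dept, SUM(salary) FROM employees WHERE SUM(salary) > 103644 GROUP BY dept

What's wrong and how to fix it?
Bug: WHERE runs before GROUP BY, so aggregates aren't available there

Fix: Use HAVING (which filters groups after aggregation) instead of WHERE

Corrected query:
SELECT dept, SUM(salary) FROM employees GROUP BY dept HAVING SUM(salary) > 103644

Result:
dept        | SUM(salary)
------------+------------
Engineering | 236380     
Sales       | 178650     
Support     | 289844     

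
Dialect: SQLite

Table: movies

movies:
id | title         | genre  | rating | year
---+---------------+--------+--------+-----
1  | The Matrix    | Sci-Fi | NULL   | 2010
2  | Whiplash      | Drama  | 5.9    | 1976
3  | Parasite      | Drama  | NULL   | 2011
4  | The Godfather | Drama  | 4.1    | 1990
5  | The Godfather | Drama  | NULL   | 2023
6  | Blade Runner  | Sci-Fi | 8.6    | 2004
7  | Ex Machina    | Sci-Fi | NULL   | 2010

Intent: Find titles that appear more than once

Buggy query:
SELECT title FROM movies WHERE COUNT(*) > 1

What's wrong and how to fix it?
Bug: WHERE can't reference COUNT(*); aggregates are computed after WHERE

Fix: Group first, then use HAVING for the count condition

Corrected query:
SELECT title FROM movies GROUP BY title HAVING COUNT(*) > 1

Result:
title        
-------------
The Godfather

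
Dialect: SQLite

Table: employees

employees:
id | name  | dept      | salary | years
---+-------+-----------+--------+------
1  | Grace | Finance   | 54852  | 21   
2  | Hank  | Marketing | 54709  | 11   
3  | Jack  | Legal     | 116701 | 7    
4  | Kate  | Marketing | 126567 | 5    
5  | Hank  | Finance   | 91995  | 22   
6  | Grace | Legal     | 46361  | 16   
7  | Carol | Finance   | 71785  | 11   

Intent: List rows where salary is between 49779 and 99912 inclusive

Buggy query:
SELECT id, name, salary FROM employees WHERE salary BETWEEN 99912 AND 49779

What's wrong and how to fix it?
Bug: The bounds are reversed; BETWEEN a AND b requires a <= b to match anything

Fix: Swap the bounds so the smaller value comes first

Corrected query:
SELECT id, name, salary FROM employees WHERE salary BETWEEN 49779 AND 99912

Result:
id | name  | salary
---+-------+-------
1  | Grace | 54852 
2  | Hank  | 54709 
5  | Hank  | 91995 
7  | Carol | 71785 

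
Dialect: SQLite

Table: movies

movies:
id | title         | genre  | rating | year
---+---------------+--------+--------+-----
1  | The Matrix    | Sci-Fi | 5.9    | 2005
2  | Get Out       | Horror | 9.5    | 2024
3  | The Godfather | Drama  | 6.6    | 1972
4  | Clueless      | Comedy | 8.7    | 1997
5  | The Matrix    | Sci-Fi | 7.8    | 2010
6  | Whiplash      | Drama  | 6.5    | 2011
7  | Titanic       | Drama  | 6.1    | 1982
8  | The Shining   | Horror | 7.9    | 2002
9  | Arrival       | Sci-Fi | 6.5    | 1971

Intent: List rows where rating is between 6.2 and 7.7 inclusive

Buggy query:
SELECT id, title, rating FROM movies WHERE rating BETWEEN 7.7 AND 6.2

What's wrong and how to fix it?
Bug: The bounds are reversed; BETWEEN a AND b requires a <= b to match anything

Fix: Swap the bounds so the smaller value comes first

Corrected query:
SELECT id, title, rating FROM movies WHERE rating BETWEEN 6.2 AND 7.7

Result:
id | title         | rating
---+---------------+-------
3  | The Godfather | 6.6   
6  | Whiplash      | 6.5   
9  | Arrival       | 6.5   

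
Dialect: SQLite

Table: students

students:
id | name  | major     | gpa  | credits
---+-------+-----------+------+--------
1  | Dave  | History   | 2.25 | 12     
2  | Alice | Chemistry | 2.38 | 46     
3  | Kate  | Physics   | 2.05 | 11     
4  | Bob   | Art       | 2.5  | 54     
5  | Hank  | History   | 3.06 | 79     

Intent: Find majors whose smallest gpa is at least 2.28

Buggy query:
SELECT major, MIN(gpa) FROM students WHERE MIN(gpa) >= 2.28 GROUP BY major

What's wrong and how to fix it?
Bug: Aggregates like MIN are computed per group after WHERE runs

Fix: Replace WHERE with HAVING after the GROUP BY

Corrected query:
SELECT major, MIN(gpa) FROM students GROUP BY major HAVING MIN(gpa) >= 2.28

Result:
major     | MIN(gpa)
----------+---------
Art       | 2.5     
Chemistry | 2.38    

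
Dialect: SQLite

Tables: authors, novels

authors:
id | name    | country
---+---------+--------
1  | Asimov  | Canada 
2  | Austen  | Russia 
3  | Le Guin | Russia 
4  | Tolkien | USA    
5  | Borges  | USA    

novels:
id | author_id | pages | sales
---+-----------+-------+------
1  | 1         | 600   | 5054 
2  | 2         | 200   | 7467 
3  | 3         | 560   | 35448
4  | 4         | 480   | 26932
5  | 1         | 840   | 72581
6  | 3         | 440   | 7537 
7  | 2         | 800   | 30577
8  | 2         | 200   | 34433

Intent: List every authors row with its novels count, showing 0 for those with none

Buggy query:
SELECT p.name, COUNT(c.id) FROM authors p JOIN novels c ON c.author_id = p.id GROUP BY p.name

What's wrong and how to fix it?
Bug: INNER JOIN drops authors rows that have no matching novels rows

Fix: Switch to LEFT JOIN to retain unmatched parent rows

Corrected query:
SELECT p.name, COUNT(c.id) FROM authors p LEFT JOIN novels c ON c.author_id = p.id GROUP BY p.name

Result:
name    | COUNT(c.id)
--------+------------
Asimov  | 2          
Austen  | 3          
Borges  | 0          
Le Guin | 2          
Tolkien | 1          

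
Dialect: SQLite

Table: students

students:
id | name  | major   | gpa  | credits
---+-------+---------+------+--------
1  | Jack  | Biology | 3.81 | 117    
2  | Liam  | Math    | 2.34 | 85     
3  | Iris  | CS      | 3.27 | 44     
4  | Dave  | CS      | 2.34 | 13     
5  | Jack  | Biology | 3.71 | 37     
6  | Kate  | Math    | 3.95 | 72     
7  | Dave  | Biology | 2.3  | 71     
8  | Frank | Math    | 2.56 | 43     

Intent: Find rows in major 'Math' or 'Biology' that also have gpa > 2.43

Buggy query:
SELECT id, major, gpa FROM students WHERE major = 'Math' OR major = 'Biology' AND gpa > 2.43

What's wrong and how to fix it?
Bug: Without parentheses, AND is evaluated before OR, so the gpa filter only applies to the 'Biology' branch

Fix: Add parentheses around the OR so the AND applies to both alternatives

Corrected query:
SELECT id, major, gpa FROM students WHERE (major = 'Math' OR major = 'Biology') AND gpa > 2.43

Result:
id | major   | gpa 
---+---------+-----
1  | Biology | 3.81
5  | Biology | 3.71
6  | Math    | 3.95
8  | Math    | 2.56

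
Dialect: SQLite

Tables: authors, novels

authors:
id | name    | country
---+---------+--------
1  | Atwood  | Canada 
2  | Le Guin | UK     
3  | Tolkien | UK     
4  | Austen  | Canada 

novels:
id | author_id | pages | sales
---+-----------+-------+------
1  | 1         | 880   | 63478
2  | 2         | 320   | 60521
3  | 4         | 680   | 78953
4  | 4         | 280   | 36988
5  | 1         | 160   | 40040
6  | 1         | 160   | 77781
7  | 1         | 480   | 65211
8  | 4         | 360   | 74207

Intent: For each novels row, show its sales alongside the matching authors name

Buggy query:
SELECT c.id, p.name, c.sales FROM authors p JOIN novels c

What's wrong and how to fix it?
Bug: Missing join condition: each novels row is matched to all authors rows instead of just its own

Fix: Specify the join condition linking the foreign key to the parent id

Corrected query:
SELECT c.id, p.name, c.sales FROM authors p JOIN novels c ON c.author_id = p.id

Result:
id | name    | sales
---+---------+------
1  | Atwood  | 63478
2  | Le Guin | 60521
3  | Austen  | 78953
4  | Austen  | 36988
5  | Atwood  | 40040
6  | Atwood  | 77781
7  | Atwood  | 65211
8  | Austen  | 74207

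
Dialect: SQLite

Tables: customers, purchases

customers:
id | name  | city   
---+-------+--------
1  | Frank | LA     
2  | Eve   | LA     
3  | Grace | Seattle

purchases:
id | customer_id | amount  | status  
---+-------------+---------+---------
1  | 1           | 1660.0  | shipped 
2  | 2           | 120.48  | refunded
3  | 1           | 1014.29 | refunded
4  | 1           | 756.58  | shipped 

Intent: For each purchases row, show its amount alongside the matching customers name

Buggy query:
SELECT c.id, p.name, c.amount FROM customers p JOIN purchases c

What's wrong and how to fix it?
Bug: JOIN with no ON clause produces a cartesian product; every purchases row pairs with every customers row

Fix: Add ON c.customer_id = p.id to the JOIN

Corrected query:
SELECT c.id, p.name, c.amount FROM customers p JOIN purchases c ON c.customer_id = p.id

Result:
id | name  | amount 
---+-------+--------
1  | Frank | 1660   
2  | Eve   | 120.48 
3  | Frank | 1014.29
4  | Frank | 756.58 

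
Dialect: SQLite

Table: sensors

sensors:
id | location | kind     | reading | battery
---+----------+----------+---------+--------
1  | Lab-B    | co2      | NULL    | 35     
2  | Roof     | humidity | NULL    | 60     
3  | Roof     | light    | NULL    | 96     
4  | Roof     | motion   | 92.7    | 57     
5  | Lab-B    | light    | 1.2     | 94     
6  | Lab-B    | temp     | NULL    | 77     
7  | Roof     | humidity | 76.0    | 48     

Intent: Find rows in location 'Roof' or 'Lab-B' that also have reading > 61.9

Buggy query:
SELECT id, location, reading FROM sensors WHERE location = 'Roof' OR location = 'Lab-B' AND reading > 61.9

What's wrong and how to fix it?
Bug: AND binds tighter than OR, so this parses as location = 'Roof' OR (location = 'Lab-B' AND reading > 61.9)

Fix: Group the OR with parentheses (or use IN), then AND the threshold

Corrected query:
SELECT id, location, reading FROM sensors WHERE (location = 'Roof' OR location = 'Lab-B') AND reading > 61.9

Result:
id | location | reading
---+----------+--------
4  | Roof     | 92.7   
7  | Roof     | 76     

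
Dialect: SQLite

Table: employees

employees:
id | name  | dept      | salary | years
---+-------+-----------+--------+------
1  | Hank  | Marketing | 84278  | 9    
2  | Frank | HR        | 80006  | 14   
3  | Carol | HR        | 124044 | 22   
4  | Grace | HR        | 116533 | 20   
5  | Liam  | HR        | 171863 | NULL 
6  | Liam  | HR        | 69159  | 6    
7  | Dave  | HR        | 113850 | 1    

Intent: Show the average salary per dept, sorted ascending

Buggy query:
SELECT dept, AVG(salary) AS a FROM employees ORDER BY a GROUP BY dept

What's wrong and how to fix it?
Bug: GROUP BY must precede ORDER BY

Fix: Move ORDER BY to the end, after GROUP BY

Corrected query:
SELECT dept, AVG(salary) AS a FROM employees GROUP BY dept ORDER BY a

Result:
dept      | a            
----------+--------------
Marketing | 84278        
HR        | 112575.833333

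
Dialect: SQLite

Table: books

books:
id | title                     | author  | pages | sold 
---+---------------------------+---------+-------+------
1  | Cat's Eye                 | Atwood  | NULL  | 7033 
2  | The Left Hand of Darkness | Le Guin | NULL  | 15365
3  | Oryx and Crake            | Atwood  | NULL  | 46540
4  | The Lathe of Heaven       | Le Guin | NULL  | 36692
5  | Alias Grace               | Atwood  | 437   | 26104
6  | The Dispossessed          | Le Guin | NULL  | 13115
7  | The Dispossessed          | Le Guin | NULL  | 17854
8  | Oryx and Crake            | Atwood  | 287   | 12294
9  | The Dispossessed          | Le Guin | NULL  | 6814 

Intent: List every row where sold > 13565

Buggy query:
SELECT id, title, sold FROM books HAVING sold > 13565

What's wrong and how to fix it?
Bug: HAVING filters the output of aggregation, but this query has no GROUP BY and no aggregate functions, so SQLite rejects it (HAVING clause on a non-aggregate query); the condition here is per row

Fix: Use WHERE for row-level filtering

Corrected query:
SELECT id, title, sold FROM books WHERE sold > 13565

Result:
id | title                     | sold 
---+---------------------------+------
2  | The Left Hand of Darkness | 15365
3  | Oryx and Crake            | 46540
4  | The Lathe of Heaven       | 36692
5  | Alias Grace               | 26104
7  | The Dispossessed          | 17854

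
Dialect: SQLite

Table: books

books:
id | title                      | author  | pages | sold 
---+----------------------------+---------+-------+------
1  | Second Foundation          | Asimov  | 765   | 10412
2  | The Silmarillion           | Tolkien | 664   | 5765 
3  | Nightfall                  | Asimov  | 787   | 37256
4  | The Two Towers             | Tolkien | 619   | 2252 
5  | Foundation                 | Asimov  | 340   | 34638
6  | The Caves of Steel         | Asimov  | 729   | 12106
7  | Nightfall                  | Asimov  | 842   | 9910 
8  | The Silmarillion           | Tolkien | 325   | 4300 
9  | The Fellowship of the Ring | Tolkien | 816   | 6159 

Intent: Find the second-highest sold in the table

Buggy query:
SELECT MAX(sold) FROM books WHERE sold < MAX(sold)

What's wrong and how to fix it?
Bug: MAX(sold) on the right of the comparison is an aggregate-in-WHERE error

Fix: Compute the overall MAX in a subquery, then take MAX of rows below it

Corrected query:
SELECT MAX(sold) FROM books WHERE sold < (SELECT MAX(sold) FROM books)

Result:
MAX(sold)
---------
34638    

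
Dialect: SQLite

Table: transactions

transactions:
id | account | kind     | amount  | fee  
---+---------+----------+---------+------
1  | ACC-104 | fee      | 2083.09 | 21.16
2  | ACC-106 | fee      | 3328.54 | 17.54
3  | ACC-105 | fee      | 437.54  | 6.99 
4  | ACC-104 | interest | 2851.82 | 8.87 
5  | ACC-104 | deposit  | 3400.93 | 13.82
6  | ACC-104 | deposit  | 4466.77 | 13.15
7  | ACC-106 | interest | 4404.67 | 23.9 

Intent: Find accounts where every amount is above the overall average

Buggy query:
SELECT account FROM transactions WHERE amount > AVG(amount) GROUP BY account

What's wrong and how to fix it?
Bug: WHERE evaluates per row before aggregation, so AVG() is unavailable

Fix: Compute the overall average in a scalar subquery and compare each group's MIN against it in HAVING

Corrected query:
SELECT account FROM transactions GROUP BY account HAVING MIN(amount) > (SELECT AVG(amount) FROM transactions)

Result:
account
-------
ACC-106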